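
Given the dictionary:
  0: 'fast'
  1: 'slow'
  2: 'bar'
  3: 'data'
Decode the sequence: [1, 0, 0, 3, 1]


Look up each index in the dictionary:
  1 -> 'slow'
  0 -> 'fast'
  0 -> 'fast'
  3 -> 'data'
  1 -> 'slow'

Decoded: "slow fast fast data slow"


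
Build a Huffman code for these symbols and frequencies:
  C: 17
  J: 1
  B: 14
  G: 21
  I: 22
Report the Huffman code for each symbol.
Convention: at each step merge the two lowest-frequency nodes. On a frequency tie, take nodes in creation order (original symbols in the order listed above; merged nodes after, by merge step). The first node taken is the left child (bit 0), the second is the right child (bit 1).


Huffman tree construction:
Step 1: Merge J(1) + B(14) = 15
Step 2: Merge (J+B)(15) + C(17) = 32
Step 3: Merge G(21) + I(22) = 43
Step 4: Merge ((J+B)+C)(32) + (G+I)(43) = 75
Read each symbol's code off the tree from the root (left child = 0, right child = 1).

Codes:
  C: 01 (length 2)
  J: 000 (length 3)
  B: 001 (length 3)
  G: 10 (length 2)
  I: 11 (length 2)
Average code length: 165/75 = 2.2000 bits/symbol


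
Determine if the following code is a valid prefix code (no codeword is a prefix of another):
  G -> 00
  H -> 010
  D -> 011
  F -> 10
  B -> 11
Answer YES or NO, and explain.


Checking each pair (does one codeword prefix another?):
  G='00' vs H='010': no prefix
  G='00' vs D='011': no prefix
  G='00' vs F='10': no prefix
  G='00' vs B='11': no prefix
  H='010' vs G='00': no prefix
  H='010' vs D='011': no prefix
  H='010' vs F='10': no prefix
  H='010' vs B='11': no prefix
  D='011' vs G='00': no prefix
  D='011' vs H='010': no prefix
  D='011' vs F='10': no prefix
  D='011' vs B='11': no prefix
  F='10' vs G='00': no prefix
  F='10' vs H='010': no prefix
  F='10' vs D='011': no prefix
  F='10' vs B='11': no prefix
  B='11' vs G='00': no prefix
  B='11' vs H='010': no prefix
  B='11' vs D='011': no prefix
  B='11' vs F='10': no prefix
No violation found over all pairs.

YES -- this is a valid prefix code. No codeword is a prefix of any other codeword.


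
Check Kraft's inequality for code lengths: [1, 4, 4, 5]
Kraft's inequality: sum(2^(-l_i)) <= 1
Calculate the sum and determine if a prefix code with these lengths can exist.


Sum = 2^(-1) + 2^(-4) + 2^(-4) + 2^(-5)
    = 0.5 + 0.0625 + 0.0625 + 0.03125
    = 21/32 = 0.65625
Since 0.65625 <= 1, Kraft's inequality IS satisfied.
A prefix code with these lengths CAN exist.

Kraft sum = 0.65625. Satisfied.


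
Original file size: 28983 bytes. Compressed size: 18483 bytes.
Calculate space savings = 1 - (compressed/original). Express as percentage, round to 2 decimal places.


ratio = compressed/original = 18483/28983 = 0.637719
savings = 1 - ratio = 1 - 0.637719 = 0.362281
as a percentage: 0.362281 * 100 = 36.23%

Space savings = 1 - 18483/28983 = 36.23%


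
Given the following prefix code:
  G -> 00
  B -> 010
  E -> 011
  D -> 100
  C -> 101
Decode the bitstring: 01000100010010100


Decoding step by step:
Bits 010 -> B
Bits 00 -> G
Bits 100 -> D
Bits 010 -> B
Bits 010 -> B
Bits 100 -> D


Decoded message: BGDBBD


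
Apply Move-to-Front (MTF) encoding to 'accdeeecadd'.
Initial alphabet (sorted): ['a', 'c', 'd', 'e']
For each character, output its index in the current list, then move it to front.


MTF encoding:
'a': index 0 in ['a', 'c', 'd', 'e'] -> ['a', 'c', 'd', 'e']
'c': index 1 in ['a', 'c', 'd', 'e'] -> ['c', 'a', 'd', 'e']
'c': index 0 in ['c', 'a', 'd', 'e'] -> ['c', 'a', 'd', 'e']
'd': index 2 in ['c', 'a', 'd', 'e'] -> ['d', 'c', 'a', 'e']
'e': index 3 in ['d', 'c', 'a', 'e'] -> ['e', 'd', 'c', 'a']
'e': index 0 in ['e', 'd', 'c', 'a'] -> ['e', 'd', 'c', 'a']
'e': index 0 in ['e', 'd', 'c', 'a'] -> ['e', 'd', 'c', 'a']
'c': index 2 in ['e', 'd', 'c', 'a'] -> ['c', 'e', 'd', 'a']
'a': index 3 in ['c', 'e', 'd', 'a'] -> ['a', 'c', 'e', 'd']
'd': index 3 in ['a', 'c', 'e', 'd'] -> ['d', 'a', 'c', 'e']
'd': index 0 in ['d', 'a', 'c', 'e'] -> ['d', 'a', 'c', 'e']


Output: [0, 1, 0, 2, 3, 0, 0, 2, 3, 3, 0]


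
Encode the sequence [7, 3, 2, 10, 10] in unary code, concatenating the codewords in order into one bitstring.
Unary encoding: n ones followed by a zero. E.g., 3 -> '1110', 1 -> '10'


Encode each number as n ones followed by a terminating 0:
  7 -> 11111110 (8 bits)
  3 -> 1110 (4 bits)
  2 -> 110 (3 bits)
  10 -> 11111111110 (11 bits)
  10 -> 11111111110 (11 bits)
Total length = 8 + 4 + 3 + 11 + 11 = 37 bits.

Unary([7, 3, 2, 10, 10]) = 1111111011101101111111111011111111110 (37 bits)


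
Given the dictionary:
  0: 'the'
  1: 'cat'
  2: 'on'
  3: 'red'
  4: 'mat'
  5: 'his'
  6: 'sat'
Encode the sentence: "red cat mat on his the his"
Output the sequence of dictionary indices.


Look up each word in the dictionary:
  'red' -> 3
  'cat' -> 1
  'mat' -> 4
  'on' -> 2
  'his' -> 5
  'the' -> 0
  'his' -> 5

Encoded: [3, 1, 4, 2, 5, 0, 5]


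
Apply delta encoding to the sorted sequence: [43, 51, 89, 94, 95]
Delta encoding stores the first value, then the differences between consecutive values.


First value: 43
Deltas:
  51 - 43 = 8
  89 - 51 = 38
  94 - 89 = 5
  95 - 94 = 1


Delta encoded: [43, 8, 38, 5, 1]


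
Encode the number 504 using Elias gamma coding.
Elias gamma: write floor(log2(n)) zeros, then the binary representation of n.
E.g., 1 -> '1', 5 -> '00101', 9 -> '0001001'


num_bits = floor(log2(504)) + 1 = 9
leading_zeros = num_bits - 1 = 8
binary(504) = 111111000

Elias gamma(504) = '00000000' + '111111000' = 00000000111111000 (17 bits)


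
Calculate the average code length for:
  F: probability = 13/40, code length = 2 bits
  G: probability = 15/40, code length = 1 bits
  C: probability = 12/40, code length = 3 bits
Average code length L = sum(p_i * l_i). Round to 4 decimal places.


Weighted contributions p_i * l_i:
  F: (13/40) * 2 = 26/40
  G: (15/40) * 1 = 15/40
  C: (12/40) * 3 = 36/40
Sum = (26 + 15 + 36)/40 = 77/40

L = 77/40 = 1.9250 bits/symbol


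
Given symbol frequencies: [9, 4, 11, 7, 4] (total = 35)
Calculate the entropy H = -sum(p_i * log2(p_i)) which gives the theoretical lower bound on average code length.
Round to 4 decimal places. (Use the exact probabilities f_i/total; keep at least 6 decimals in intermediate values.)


Per-symbol terms -p_i * log2(p_i) with p_i = f_i/35:
  p = 9/35 = 0.257143: log2(p) = -1.959358, -p*log2(p) = 0.503835
  p = 4/35 = 0.114286: log2(p) = -3.129283, -p*log2(p) = 0.357632
  p = 11/35 = 0.314286: log2(p) = -1.669851, -p*log2(p) = 0.524810
  p = 7/35 = 0.200000: log2(p) = -2.321928, -p*log2(p) = 0.464386
  p = 4/35 = 0.114286: log2(p) = -3.129283, -p*log2(p) = 0.357632
H = 0.503835 + 0.357632 + 0.524810 + 0.464386 + 0.357632 = 2.208295

H = 2.2083 bits/symbol


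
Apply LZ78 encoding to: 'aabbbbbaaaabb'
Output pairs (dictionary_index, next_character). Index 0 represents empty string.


LZ78 encoding steps:
Dictionary: {0: ''}
Step 1: w='' (idx 0), next='a' -> output (0, 'a'), add 'a' as idx 1
Step 2: w='a' (idx 1), next='b' -> output (1, 'b'), add 'ab' as idx 2
Step 3: w='' (idx 0), next='b' -> output (0, 'b'), add 'b' as idx 3
Step 4: w='b' (idx 3), next='b' -> output (3, 'b'), add 'bb' as idx 4
Step 5: w='b' (idx 3), next='a' -> output (3, 'a'), add 'ba' as idx 5
Step 6: w='a' (idx 1), next='a' -> output (1, 'a'), add 'aa' as idx 6
Step 7: w='ab' (idx 2), next='b' -> output (2, 'b'), add 'abb' as idx 7


Encoded: [(0, 'a'), (1, 'b'), (0, 'b'), (3, 'b'), (3, 'a'), (1, 'a'), (2, 'b')]


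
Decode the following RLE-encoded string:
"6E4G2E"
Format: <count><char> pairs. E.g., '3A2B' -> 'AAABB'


Expanding each <count><char> pair:
  6E -> 'EEEEEE'
  4G -> 'GGGG'
  2E -> 'EE'

Decoded = EEEEEEGGGGEE


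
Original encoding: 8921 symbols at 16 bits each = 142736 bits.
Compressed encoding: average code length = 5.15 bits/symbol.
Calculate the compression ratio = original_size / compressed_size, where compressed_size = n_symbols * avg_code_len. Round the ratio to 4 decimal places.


original_size = n_symbols * orig_bits = 8921 * 16 = 142736 bits
compressed_size = n_symbols * avg_code_len = 8921 * 5.15 = 45943.15 bits
ratio = original_size / compressed_size = 142736 / 45943.15 = 3.1068

Compression ratio = 3.1068


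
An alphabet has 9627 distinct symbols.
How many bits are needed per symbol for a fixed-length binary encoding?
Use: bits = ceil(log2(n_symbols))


log2(9627) = 13.2329
Bracket: 2^13 = 8192 < 9627 <= 2^14 = 16384
So ceil(log2(9627)) = 14

bits = ceil(log2(9627)) = ceil(13.2329) = 14 bits


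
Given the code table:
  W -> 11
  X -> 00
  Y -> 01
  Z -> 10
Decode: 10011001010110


Decoding:
10 -> Z
01 -> Y
10 -> Z
01 -> Y
01 -> Y
01 -> Y
10 -> Z


Result: ZYZYYYZ


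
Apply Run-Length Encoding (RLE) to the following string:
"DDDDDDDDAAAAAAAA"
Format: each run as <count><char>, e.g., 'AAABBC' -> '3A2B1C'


Scanning runs left to right:
  i=0: run of 'D' x 8 -> '8D'
  i=8: run of 'A' x 8 -> '8A'

RLE = 8D8A


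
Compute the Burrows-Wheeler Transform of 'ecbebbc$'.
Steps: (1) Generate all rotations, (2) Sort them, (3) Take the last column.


Rotations (sorted):
  0: $ecbebbc -> last char: c
  1: bbc$ecbe -> last char: e
  2: bc$ecbeb -> last char: b
  3: bebbc$ec -> last char: c
  4: c$ecbebb -> last char: b
  5: cbebbc$e -> last char: e
  6: ebbc$ecb -> last char: b
  7: ecbebbc$ -> last char: $


BWT = cebcbeb$


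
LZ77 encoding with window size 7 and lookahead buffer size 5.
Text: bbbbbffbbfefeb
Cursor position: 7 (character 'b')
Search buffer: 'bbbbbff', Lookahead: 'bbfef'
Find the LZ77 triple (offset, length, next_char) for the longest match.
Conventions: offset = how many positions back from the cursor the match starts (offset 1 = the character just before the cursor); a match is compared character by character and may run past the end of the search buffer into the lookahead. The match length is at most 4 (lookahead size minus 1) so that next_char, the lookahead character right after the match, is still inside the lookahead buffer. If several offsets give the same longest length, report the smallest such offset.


Try each offset into the search buffer:
  offset=1 (pos 6, char 'f'): match length 0
  offset=2 (pos 5, char 'f'): match length 0
  offset=3 (pos 4, char 'b'): match length 1
  offset=4 (pos 3, char 'b'): match length 3
  offset=5 (pos 2, char 'b'): match length 2
  offset=6 (pos 1, char 'b'): match length 2
  offset=7 (pos 0, char 'b'): match length 2
Longest match has length 3 at offset 4.
next_char = character at position 7 + 3 = 10 -> 'e'

Best match: offset=4, length=3 (matching 'bbf' starting at position 3)
LZ77 triple: (4, 3, 'e')


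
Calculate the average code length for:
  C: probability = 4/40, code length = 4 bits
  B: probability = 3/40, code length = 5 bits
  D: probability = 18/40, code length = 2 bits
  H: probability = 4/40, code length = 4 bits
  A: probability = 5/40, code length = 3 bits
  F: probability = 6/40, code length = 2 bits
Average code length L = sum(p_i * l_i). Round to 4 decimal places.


Weighted contributions p_i * l_i:
  C: (4/40) * 4 = 16/40
  B: (3/40) * 5 = 15/40
  D: (18/40) * 2 = 36/40
  H: (4/40) * 4 = 16/40
  A: (5/40) * 3 = 15/40
  F: (6/40) * 2 = 12/40
Sum = (16 + 15 + 36 + 16 + 15 + 12)/40 = 110/40

L = 110/40 = 2.7500 bits/symbol


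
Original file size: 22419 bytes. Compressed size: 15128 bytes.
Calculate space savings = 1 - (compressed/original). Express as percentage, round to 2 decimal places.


ratio = compressed/original = 15128/22419 = 0.674785
savings = 1 - ratio = 1 - 0.674785 = 0.325215
as a percentage: 0.325215 * 100 = 32.52%

Space savings = 1 - 15128/22419 = 32.52%


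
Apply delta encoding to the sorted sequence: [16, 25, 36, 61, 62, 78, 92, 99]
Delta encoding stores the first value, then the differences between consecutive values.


First value: 16
Deltas:
  25 - 16 = 9
  36 - 25 = 11
  61 - 36 = 25
  62 - 61 = 1
  78 - 62 = 16
  92 - 78 = 14
  99 - 92 = 7


Delta encoded: [16, 9, 11, 25, 1, 16, 14, 7]


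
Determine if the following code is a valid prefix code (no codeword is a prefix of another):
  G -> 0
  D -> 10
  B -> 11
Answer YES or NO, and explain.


Checking each pair (does one codeword prefix another?):
  G='0' vs D='10': no prefix
  G='0' vs B='11': no prefix
  D='10' vs G='0': no prefix
  D='10' vs B='11': no prefix
  B='11' vs G='0': no prefix
  B='11' vs D='10': no prefix
No violation found over all pairs.

YES -- this is a valid prefix code. No codeword is a prefix of any other codeword.


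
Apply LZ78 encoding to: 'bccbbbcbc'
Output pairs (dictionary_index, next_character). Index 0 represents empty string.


LZ78 encoding steps:
Dictionary: {0: ''}
Step 1: w='' (idx 0), next='b' -> output (0, 'b'), add 'b' as idx 1
Step 2: w='' (idx 0), next='c' -> output (0, 'c'), add 'c' as idx 2
Step 3: w='c' (idx 2), next='b' -> output (2, 'b'), add 'cb' as idx 3
Step 4: w='b' (idx 1), next='b' -> output (1, 'b'), add 'bb' as idx 4
Step 5: w='cb' (idx 3), next='c' -> output (3, 'c'), add 'cbc' as idx 5


Encoded: [(0, 'b'), (0, 'c'), (2, 'b'), (1, 'b'), (3, 'c')]


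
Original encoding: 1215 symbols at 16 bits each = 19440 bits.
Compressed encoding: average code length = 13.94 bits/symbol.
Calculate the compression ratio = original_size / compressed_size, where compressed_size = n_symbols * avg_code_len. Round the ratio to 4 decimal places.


original_size = n_symbols * orig_bits = 1215 * 16 = 19440 bits
compressed_size = n_symbols * avg_code_len = 1215 * 13.94 = 16937.1 bits
ratio = original_size / compressed_size = 19440 / 16937.1 = 1.1478

Compression ratio = 1.1478


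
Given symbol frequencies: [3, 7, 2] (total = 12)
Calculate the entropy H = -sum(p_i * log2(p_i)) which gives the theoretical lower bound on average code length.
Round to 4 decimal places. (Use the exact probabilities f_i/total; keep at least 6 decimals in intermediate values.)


Per-symbol terms -p_i * log2(p_i) with p_i = f_i/12:
  p = 3/12 = 0.250000: log2(p) = -2.000000, -p*log2(p) = 0.500000
  p = 7/12 = 0.583333: log2(p) = -0.777608, -p*log2(p) = 0.453604
  p = 2/12 = 0.166667: log2(p) = -2.584963, -p*log2(p) = 0.430827
H = 0.500000 + 0.453604 + 0.430827 = 1.384431

H = 1.3844 bits/symbol


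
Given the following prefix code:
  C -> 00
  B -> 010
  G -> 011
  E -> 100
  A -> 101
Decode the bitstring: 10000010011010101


Decoding step by step:
Bits 100 -> E
Bits 00 -> C
Bits 010 -> B
Bits 011 -> G
Bits 010 -> B
Bits 101 -> A


Decoded message: ECBGBA


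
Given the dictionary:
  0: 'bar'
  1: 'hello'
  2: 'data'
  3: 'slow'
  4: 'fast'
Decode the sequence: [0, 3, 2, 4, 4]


Look up each index in the dictionary:
  0 -> 'bar'
  3 -> 'slow'
  2 -> 'data'
  4 -> 'fast'
  4 -> 'fast'

Decoded: "bar slow data fast fast"


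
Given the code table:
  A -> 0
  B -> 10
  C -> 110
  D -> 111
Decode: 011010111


Decoding:
0 -> A
110 -> C
10 -> B
111 -> D


Result: ACBD


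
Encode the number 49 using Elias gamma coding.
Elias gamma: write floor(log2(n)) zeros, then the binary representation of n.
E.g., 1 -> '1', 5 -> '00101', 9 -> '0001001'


num_bits = floor(log2(49)) + 1 = 6
leading_zeros = num_bits - 1 = 5
binary(49) = 110001

Elias gamma(49) = '00000' + '110001' = 00000110001 (11 bits)


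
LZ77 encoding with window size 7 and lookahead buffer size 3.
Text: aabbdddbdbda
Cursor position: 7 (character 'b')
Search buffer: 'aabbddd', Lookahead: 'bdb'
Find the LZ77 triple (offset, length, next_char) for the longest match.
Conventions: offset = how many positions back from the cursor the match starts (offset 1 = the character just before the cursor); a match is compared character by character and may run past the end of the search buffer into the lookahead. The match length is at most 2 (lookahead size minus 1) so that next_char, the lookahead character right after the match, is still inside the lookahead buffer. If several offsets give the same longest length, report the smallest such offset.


Try each offset into the search buffer:
  offset=1 (pos 6, char 'd'): match length 0
  offset=2 (pos 5, char 'd'): match length 0
  offset=3 (pos 4, char 'd'): match length 0
  offset=4 (pos 3, char 'b'): match length 2
  offset=5 (pos 2, char 'b'): match length 1
  offset=6 (pos 1, char 'a'): match length 0
  offset=7 (pos 0, char 'a'): match length 0
Longest match has length 2 at offset 4.
next_char = character at position 7 + 2 = 9 -> 'b'

Best match: offset=4, length=2 (matching 'bd' starting at position 3)
LZ77 triple: (4, 2, 'b')


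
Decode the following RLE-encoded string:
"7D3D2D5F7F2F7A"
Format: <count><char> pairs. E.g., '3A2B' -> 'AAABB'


Expanding each <count><char> pair:
  7D -> 'DDDDDDD'
  3D -> 'DDD'
  2D -> 'DD'
  5F -> 'FFFFF'
  7F -> 'FFFFFFF'
  2F -> 'FF'
  7A -> 'AAAAAAA'

Decoded = DDDDDDDDDDDDFFFFFFFFFFFFFFAAAAAAA


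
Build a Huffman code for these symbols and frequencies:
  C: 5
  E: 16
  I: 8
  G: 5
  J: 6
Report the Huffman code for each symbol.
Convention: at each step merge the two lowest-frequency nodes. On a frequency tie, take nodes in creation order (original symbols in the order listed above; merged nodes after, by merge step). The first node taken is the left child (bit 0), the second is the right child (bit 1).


Huffman tree construction:
Step 1: Merge C(5) + G(5) = 10
Step 2: Merge J(6) + I(8) = 14
Step 3: Merge (C+G)(10) + (J+I)(14) = 24
Step 4: Merge E(16) + ((C+G)+(J+I))(24) = 40
Read each symbol's code off the tree from the root (left child = 0, right child = 1).

Codes:
  C: 100 (length 3)
  E: 0 (length 1)
  I: 111 (length 3)
  G: 101 (length 3)
  J: 110 (length 3)
Average code length: 88/40 = 2.2000 bits/symbol


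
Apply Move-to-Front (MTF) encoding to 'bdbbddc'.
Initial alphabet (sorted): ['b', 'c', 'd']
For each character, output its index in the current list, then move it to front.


MTF encoding:
'b': index 0 in ['b', 'c', 'd'] -> ['b', 'c', 'd']
'd': index 2 in ['b', 'c', 'd'] -> ['d', 'b', 'c']
'b': index 1 in ['d', 'b', 'c'] -> ['b', 'd', 'c']
'b': index 0 in ['b', 'd', 'c'] -> ['b', 'd', 'c']
'd': index 1 in ['b', 'd', 'c'] -> ['d', 'b', 'c']
'd': index 0 in ['d', 'b', 'c'] -> ['d', 'b', 'c']
'c': index 2 in ['d', 'b', 'c'] -> ['c', 'd', 'b']


Output: [0, 2, 1, 0, 1, 0, 2]


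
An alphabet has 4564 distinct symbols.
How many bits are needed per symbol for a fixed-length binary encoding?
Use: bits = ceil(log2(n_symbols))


log2(4564) = 12.1561
Bracket: 2^12 = 4096 < 4564 <= 2^13 = 8192
So ceil(log2(4564)) = 13

bits = ceil(log2(4564)) = ceil(12.1561) = 13 bits


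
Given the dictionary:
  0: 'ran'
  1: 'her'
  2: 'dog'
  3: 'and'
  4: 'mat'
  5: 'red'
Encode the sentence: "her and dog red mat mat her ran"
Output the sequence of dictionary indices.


Look up each word in the dictionary:
  'her' -> 1
  'and' -> 3
  'dog' -> 2
  'red' -> 5
  'mat' -> 4
  'mat' -> 4
  'her' -> 1
  'ran' -> 0

Encoded: [1, 3, 2, 5, 4, 4, 1, 0]


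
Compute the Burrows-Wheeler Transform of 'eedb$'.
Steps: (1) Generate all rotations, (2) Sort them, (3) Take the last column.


Rotations (sorted):
  0: $eedb -> last char: b
  1: b$eed -> last char: d
  2: db$ee -> last char: e
  3: edb$e -> last char: e
  4: eedb$ -> last char: $


BWT = bdee$


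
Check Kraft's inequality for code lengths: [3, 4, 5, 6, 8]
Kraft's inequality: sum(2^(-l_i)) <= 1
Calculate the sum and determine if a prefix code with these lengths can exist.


Sum = 2^(-3) + 2^(-4) + 2^(-5) + 2^(-6) + 2^(-8)
    = 0.125 + 0.0625 + 0.03125 + 0.015625 + 0.00390625
    = 61/256 = 0.23828125
Since 0.23828125 <= 1, Kraft's inequality IS satisfied.
A prefix code with these lengths CAN exist.

Kraft sum = 0.23828125. Satisfied.


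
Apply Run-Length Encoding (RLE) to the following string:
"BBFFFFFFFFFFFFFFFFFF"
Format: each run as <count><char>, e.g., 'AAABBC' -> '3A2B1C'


Scanning runs left to right:
  i=0: run of 'B' x 2 -> '2B'
  i=2: run of 'F' x 18 -> '18F'

RLE = 2B18F


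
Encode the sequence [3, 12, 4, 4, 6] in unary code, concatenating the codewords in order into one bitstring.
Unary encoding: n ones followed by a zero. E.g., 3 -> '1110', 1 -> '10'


Encode each number as n ones followed by a terminating 0:
  3 -> 1110 (4 bits)
  12 -> 1111111111110 (13 bits)
  4 -> 11110 (5 bits)
  4 -> 11110 (5 bits)
  6 -> 1111110 (7 bits)
Total length = 4 + 13 + 5 + 5 + 7 = 34 bits.

Unary([3, 12, 4, 4, 6]) = 1110111111111111011110111101111110 (34 bits)


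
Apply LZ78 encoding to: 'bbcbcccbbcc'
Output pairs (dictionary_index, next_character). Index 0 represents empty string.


LZ78 encoding steps:
Dictionary: {0: ''}
Step 1: w='' (idx 0), next='b' -> output (0, 'b'), add 'b' as idx 1
Step 2: w='b' (idx 1), next='c' -> output (1, 'c'), add 'bc' as idx 2
Step 3: w='bc' (idx 2), next='c' -> output (2, 'c'), add 'bcc' as idx 3
Step 4: w='' (idx 0), next='c' -> output (0, 'c'), add 'c' as idx 4
Step 5: w='b' (idx 1), next='b' -> output (1, 'b'), add 'bb' as idx 5
Step 6: w='c' (idx 4), next='c' -> output (4, 'c'), add 'cc' as idx 6


Encoded: [(0, 'b'), (1, 'c'), (2, 'c'), (0, 'c'), (1, 'b'), (4, 'c')]


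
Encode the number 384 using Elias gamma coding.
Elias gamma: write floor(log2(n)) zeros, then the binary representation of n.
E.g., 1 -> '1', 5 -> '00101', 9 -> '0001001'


num_bits = floor(log2(384)) + 1 = 9
leading_zeros = num_bits - 1 = 8
binary(384) = 110000000

Elias gamma(384) = '00000000' + '110000000' = 00000000110000000 (17 bits)


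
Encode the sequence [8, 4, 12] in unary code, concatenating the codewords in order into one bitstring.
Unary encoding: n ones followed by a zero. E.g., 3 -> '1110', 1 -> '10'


Encode each number as n ones followed by a terminating 0:
  8 -> 111111110 (9 bits)
  4 -> 11110 (5 bits)
  12 -> 1111111111110 (13 bits)
Total length = 9 + 5 + 13 = 27 bits.

Unary([8, 4, 12]) = 111111110111101111111111110 (27 bits)


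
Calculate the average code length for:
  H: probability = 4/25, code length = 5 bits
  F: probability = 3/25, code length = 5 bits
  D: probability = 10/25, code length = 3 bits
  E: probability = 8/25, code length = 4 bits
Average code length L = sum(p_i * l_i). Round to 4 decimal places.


Weighted contributions p_i * l_i:
  H: (4/25) * 5 = 20/25
  F: (3/25) * 5 = 15/25
  D: (10/25) * 3 = 30/25
  E: (8/25) * 4 = 32/25
Sum = (20 + 15 + 30 + 32)/25 = 97/25

L = 97/25 = 3.8800 bits/symbol


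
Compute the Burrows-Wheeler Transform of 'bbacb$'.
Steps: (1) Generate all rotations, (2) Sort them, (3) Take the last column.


Rotations (sorted):
  0: $bbacb -> last char: b
  1: acb$bb -> last char: b
  2: b$bbac -> last char: c
  3: bacb$b -> last char: b
  4: bbacb$ -> last char: $
  5: cb$bba -> last char: a


BWT = bbcb$a


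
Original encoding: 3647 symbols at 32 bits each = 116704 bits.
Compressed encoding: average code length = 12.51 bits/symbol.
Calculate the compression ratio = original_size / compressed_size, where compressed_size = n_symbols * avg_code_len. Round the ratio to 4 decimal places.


original_size = n_symbols * orig_bits = 3647 * 32 = 116704 bits
compressed_size = n_symbols * avg_code_len = 3647 * 12.51 = 45623.97 bits
ratio = original_size / compressed_size = 116704 / 45623.97 = 2.558

Compression ratio = 2.558


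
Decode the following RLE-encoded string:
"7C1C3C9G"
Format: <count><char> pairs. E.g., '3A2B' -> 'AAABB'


Expanding each <count><char> pair:
  7C -> 'CCCCCCC'
  1C -> 'C'
  3C -> 'CCC'
  9G -> 'GGGGGGGGG'

Decoded = CCCCCCCCCCCGGGGGGGGG


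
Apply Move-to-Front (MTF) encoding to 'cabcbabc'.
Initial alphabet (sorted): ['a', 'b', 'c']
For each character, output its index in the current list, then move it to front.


MTF encoding:
'c': index 2 in ['a', 'b', 'c'] -> ['c', 'a', 'b']
'a': index 1 in ['c', 'a', 'b'] -> ['a', 'c', 'b']
'b': index 2 in ['a', 'c', 'b'] -> ['b', 'a', 'c']
'c': index 2 in ['b', 'a', 'c'] -> ['c', 'b', 'a']
'b': index 1 in ['c', 'b', 'a'] -> ['b', 'c', 'a']
'a': index 2 in ['b', 'c', 'a'] -> ['a', 'b', 'c']
'b': index 1 in ['a', 'b', 'c'] -> ['b', 'a', 'c']
'c': index 2 in ['b', 'a', 'c'] -> ['c', 'b', 'a']


Output: [2, 1, 2, 2, 1, 2, 1, 2]


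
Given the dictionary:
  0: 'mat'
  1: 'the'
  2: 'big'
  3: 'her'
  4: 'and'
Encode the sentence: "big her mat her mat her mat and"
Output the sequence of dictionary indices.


Look up each word in the dictionary:
  'big' -> 2
  'her' -> 3
  'mat' -> 0
  'her' -> 3
  'mat' -> 0
  'her' -> 3
  'mat' -> 0
  'and' -> 4

Encoded: [2, 3, 0, 3, 0, 3, 0, 4]


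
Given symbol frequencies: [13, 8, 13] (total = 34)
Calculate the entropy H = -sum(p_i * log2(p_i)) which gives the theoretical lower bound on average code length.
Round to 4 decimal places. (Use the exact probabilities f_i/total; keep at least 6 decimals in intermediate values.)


Per-symbol terms -p_i * log2(p_i) with p_i = f_i/34:
  p = 13/34 = 0.382353: log2(p) = -1.387023, -p*log2(p) = 0.530332
  p = 8/34 = 0.235294: log2(p) = -2.087463, -p*log2(p) = 0.491168
  p = 13/34 = 0.382353: log2(p) = -1.387023, -p*log2(p) = 0.530332
H = 0.530332 + 0.491168 + 0.530332 = 1.551832

H = 1.5518 bits/symbol


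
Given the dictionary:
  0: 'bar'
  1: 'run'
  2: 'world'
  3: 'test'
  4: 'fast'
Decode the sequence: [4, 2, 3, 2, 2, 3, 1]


Look up each index in the dictionary:
  4 -> 'fast'
  2 -> 'world'
  3 -> 'test'
  2 -> 'world'
  2 -> 'world'
  3 -> 'test'
  1 -> 'run'

Decoded: "fast world test world world test run"


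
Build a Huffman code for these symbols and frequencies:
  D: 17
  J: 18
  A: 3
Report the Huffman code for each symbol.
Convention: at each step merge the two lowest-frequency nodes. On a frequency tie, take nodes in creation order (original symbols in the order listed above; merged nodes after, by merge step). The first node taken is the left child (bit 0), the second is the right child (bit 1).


Huffman tree construction:
Step 1: Merge A(3) + D(17) = 20
Step 2: Merge J(18) + (A+D)(20) = 38
Read each symbol's code off the tree from the root (left child = 0, right child = 1).

Codes:
  D: 11 (length 2)
  J: 0 (length 1)
  A: 10 (length 2)
Average code length: 58/38 = 1.5263 bits/symbol


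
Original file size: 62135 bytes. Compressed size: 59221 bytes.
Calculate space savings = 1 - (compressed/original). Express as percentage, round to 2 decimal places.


ratio = compressed/original = 59221/62135 = 0.953102
savings = 1 - ratio = 1 - 0.953102 = 0.046898
as a percentage: 0.046898 * 100 = 4.69%

Space savings = 1 - 59221/62135 = 4.69%


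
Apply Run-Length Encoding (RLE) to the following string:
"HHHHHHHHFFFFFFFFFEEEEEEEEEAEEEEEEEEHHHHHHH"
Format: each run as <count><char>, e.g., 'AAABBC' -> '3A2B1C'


Scanning runs left to right:
  i=0: run of 'H' x 8 -> '8H'
  i=8: run of 'F' x 9 -> '9F'
  i=17: run of 'E' x 9 -> '9E'
  i=26: run of 'A' x 1 -> '1A'
  i=27: run of 'E' x 8 -> '8E'
  i=35: run of 'H' x 7 -> '7H'

RLE = 8H9F9E1A8E7H


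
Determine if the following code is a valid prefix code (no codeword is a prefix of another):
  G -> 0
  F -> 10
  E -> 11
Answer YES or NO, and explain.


Checking each pair (does one codeword prefix another?):
  G='0' vs F='10': no prefix
  G='0' vs E='11': no prefix
  F='10' vs G='0': no prefix
  F='10' vs E='11': no prefix
  E='11' vs G='0': no prefix
  E='11' vs F='10': no prefix
No violation found over all pairs.

YES -- this is a valid prefix code. No codeword is a prefix of any other codeword.


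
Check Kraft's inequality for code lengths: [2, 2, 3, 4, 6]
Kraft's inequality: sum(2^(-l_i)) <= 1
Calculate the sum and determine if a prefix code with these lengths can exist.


Sum = 2^(-2) + 2^(-2) + 2^(-3) + 2^(-4) + 2^(-6)
    = 0.25 + 0.25 + 0.125 + 0.0625 + 0.015625
    = 45/64 = 0.703125
Since 0.703125 <= 1, Kraft's inequality IS satisfied.
A prefix code with these lengths CAN exist.

Kraft sum = 0.703125. Satisfied.


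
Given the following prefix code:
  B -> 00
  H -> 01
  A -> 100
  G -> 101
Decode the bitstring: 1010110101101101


Decoding step by step:
Bits 101 -> G
Bits 01 -> H
Bits 101 -> G
Bits 01 -> H
Bits 101 -> G
Bits 101 -> G


Decoded message: GHGHGG


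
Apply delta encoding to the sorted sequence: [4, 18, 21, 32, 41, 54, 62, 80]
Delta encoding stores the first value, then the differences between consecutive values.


First value: 4
Deltas:
  18 - 4 = 14
  21 - 18 = 3
  32 - 21 = 11
  41 - 32 = 9
  54 - 41 = 13
  62 - 54 = 8
  80 - 62 = 18


Delta encoded: [4, 14, 3, 11, 9, 13, 8, 18]


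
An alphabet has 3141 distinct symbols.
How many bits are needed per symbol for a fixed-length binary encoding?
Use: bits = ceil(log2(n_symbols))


log2(3141) = 11.617
Bracket: 2^11 = 2048 < 3141 <= 2^12 = 4096
So ceil(log2(3141)) = 12

bits = ceil(log2(3141)) = ceil(11.617) = 12 bits


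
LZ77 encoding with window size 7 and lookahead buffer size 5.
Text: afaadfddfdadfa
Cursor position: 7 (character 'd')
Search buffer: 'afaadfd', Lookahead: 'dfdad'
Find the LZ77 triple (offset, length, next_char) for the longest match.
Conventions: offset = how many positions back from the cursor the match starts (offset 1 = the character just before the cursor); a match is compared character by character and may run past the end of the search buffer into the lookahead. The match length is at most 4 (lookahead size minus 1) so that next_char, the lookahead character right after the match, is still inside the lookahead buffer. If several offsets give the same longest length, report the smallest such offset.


Try each offset into the search buffer:
  offset=1 (pos 6, char 'd'): match length 1
  offset=2 (pos 5, char 'f'): match length 0
  offset=3 (pos 4, char 'd'): match length 3
  offset=4 (pos 3, char 'a'): match length 0
  offset=5 (pos 2, char 'a'): match length 0
  offset=6 (pos 1, char 'f'): match length 0
  offset=7 (pos 0, char 'a'): match length 0
Longest match has length 3 at offset 3.
next_char = character at position 7 + 3 = 10 -> 'a'

Best match: offset=3, length=3 (matching 'dfd' starting at position 4)
LZ77 triple: (3, 3, 'a')


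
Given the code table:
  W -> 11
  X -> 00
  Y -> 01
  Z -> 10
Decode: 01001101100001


Decoding:
01 -> Y
00 -> X
11 -> W
01 -> Y
10 -> Z
00 -> X
01 -> Y


Result: YXWYZXY


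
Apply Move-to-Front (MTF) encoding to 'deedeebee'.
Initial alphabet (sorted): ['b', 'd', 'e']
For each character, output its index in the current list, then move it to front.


MTF encoding:
'd': index 1 in ['b', 'd', 'e'] -> ['d', 'b', 'e']
'e': index 2 in ['d', 'b', 'e'] -> ['e', 'd', 'b']
'e': index 0 in ['e', 'd', 'b'] -> ['e', 'd', 'b']
'd': index 1 in ['e', 'd', 'b'] -> ['d', 'e', 'b']
'e': index 1 in ['d', 'e', 'b'] -> ['e', 'd', 'b']
'e': index 0 in ['e', 'd', 'b'] -> ['e', 'd', 'b']
'b': index 2 in ['e', 'd', 'b'] -> ['b', 'e', 'd']
'e': index 1 in ['b', 'e', 'd'] -> ['e', 'b', 'd']
'e': index 0 in ['e', 'b', 'd'] -> ['e', 'b', 'd']


Output: [1, 2, 0, 1, 1, 0, 2, 1, 0]


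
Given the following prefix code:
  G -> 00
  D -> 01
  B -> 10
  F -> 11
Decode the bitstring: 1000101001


Decoding step by step:
Bits 10 -> B
Bits 00 -> G
Bits 10 -> B
Bits 10 -> B
Bits 01 -> D


Decoded message: BGBBD


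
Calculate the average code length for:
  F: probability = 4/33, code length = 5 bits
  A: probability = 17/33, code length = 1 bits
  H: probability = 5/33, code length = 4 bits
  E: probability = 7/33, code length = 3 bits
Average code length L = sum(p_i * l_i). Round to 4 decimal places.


Weighted contributions p_i * l_i:
  F: (4/33) * 5 = 20/33
  A: (17/33) * 1 = 17/33
  H: (5/33) * 4 = 20/33
  E: (7/33) * 3 = 21/33
Sum = (20 + 17 + 20 + 21)/33 = 78/33

L = 78/33 = 2.3636 bits/symbol


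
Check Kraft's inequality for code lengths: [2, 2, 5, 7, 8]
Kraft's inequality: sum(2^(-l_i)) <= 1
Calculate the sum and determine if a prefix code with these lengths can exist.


Sum = 2^(-2) + 2^(-2) + 2^(-5) + 2^(-7) + 2^(-8)
    = 0.25 + 0.25 + 0.03125 + 0.0078125 + 0.00390625
    = 139/256 = 0.54296875
Since 0.54296875 <= 1, Kraft's inequality IS satisfied.
A prefix code with these lengths CAN exist.

Kraft sum = 0.54296875. Satisfied.


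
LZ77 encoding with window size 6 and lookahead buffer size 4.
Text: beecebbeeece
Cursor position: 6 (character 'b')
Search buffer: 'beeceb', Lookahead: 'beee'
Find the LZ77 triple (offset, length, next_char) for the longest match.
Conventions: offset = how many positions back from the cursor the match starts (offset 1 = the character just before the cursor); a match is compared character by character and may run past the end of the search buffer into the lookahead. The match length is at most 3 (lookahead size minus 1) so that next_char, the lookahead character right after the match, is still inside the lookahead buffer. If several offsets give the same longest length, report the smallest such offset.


Try each offset into the search buffer:
  offset=1 (pos 5, char 'b'): match length 1
  offset=2 (pos 4, char 'e'): match length 0
  offset=3 (pos 3, char 'c'): match length 0
  offset=4 (pos 2, char 'e'): match length 0
  offset=5 (pos 1, char 'e'): match length 0
  offset=6 (pos 0, char 'b'): match length 3
Longest match has length 3 at offset 6.
next_char = character at position 6 + 3 = 9 -> 'e'

Best match: offset=6, length=3 (matching 'bee' starting at position 0)
LZ77 triple: (6, 3, 'e')


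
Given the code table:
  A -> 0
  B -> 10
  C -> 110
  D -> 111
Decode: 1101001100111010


Decoding:
110 -> C
10 -> B
0 -> A
110 -> C
0 -> A
111 -> D
0 -> A
10 -> B


Result: CBACADAB


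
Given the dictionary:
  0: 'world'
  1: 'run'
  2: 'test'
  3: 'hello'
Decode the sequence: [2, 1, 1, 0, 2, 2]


Look up each index in the dictionary:
  2 -> 'test'
  1 -> 'run'
  1 -> 'run'
  0 -> 'world'
  2 -> 'test'
  2 -> 'test'

Decoded: "test run run world test test"


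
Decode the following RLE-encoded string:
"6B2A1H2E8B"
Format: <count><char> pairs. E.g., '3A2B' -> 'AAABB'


Expanding each <count><char> pair:
  6B -> 'BBBBBB'
  2A -> 'AA'
  1H -> 'H'
  2E -> 'EE'
  8B -> 'BBBBBBBB'

Decoded = BBBBBBAAHEEBBBBBBBB


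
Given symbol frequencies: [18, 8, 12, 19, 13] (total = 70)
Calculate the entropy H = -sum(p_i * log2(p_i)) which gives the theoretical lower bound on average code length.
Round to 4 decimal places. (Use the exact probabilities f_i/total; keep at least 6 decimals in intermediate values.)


Per-symbol terms -p_i * log2(p_i) with p_i = f_i/70:
  p = 18/70 = 0.257143: log2(p) = -1.959358, -p*log2(p) = 0.503835
  p = 8/70 = 0.114286: log2(p) = -3.129283, -p*log2(p) = 0.357632
  p = 12/70 = 0.171429: log2(p) = -2.544321, -p*log2(p) = 0.436169
  p = 19/70 = 0.271429: log2(p) = -1.881356, -p*log2(p) = 0.510654
  p = 13/70 = 0.185714: log2(p) = -2.428843, -p*log2(p) = 0.451071
H = 0.503835 + 0.357632 + 0.436169 + 0.510654 + 0.451071 = 2.259361

H = 2.2594 bits/symbol


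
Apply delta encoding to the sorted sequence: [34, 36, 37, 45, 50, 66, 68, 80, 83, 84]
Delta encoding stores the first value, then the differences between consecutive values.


First value: 34
Deltas:
  36 - 34 = 2
  37 - 36 = 1
  45 - 37 = 8
  50 - 45 = 5
  66 - 50 = 16
  68 - 66 = 2
  80 - 68 = 12
  83 - 80 = 3
  84 - 83 = 1


Delta encoded: [34, 2, 1, 8, 5, 16, 2, 12, 3, 1]


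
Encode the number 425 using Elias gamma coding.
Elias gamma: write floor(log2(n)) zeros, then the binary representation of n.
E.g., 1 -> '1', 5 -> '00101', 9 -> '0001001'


num_bits = floor(log2(425)) + 1 = 9
leading_zeros = num_bits - 1 = 8
binary(425) = 110101001

Elias gamma(425) = '00000000' + '110101001' = 00000000110101001 (17 bits)


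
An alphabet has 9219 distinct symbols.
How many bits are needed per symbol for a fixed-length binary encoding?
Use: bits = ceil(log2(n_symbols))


log2(9219) = 13.1704
Bracket: 2^13 = 8192 < 9219 <= 2^14 = 16384
So ceil(log2(9219)) = 14

bits = ceil(log2(9219)) = ceil(13.1704) = 14 bits


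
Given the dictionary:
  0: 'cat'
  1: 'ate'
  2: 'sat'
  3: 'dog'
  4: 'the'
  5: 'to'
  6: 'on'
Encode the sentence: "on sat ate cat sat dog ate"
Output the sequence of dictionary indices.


Look up each word in the dictionary:
  'on' -> 6
  'sat' -> 2
  'ate' -> 1
  'cat' -> 0
  'sat' -> 2
  'dog' -> 3
  'ate' -> 1

Encoded: [6, 2, 1, 0, 2, 3, 1]


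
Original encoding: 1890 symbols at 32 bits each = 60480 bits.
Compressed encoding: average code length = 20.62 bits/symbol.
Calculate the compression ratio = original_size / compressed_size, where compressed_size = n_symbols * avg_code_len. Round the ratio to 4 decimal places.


original_size = n_symbols * orig_bits = 1890 * 32 = 60480 bits
compressed_size = n_symbols * avg_code_len = 1890 * 20.62 = 38971.8 bits
ratio = original_size / compressed_size = 60480 / 38971.8 = 1.5519

Compression ratio = 1.5519


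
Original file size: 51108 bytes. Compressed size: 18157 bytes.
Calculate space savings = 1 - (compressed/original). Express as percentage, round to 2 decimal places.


ratio = compressed/original = 18157/51108 = 0.355267
savings = 1 - ratio = 1 - 0.355267 = 0.644733
as a percentage: 0.644733 * 100 = 64.47%

Space savings = 1 - 18157/51108 = 64.47%


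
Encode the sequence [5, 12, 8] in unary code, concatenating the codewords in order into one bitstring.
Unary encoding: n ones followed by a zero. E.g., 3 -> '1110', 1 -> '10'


Encode each number as n ones followed by a terminating 0:
  5 -> 111110 (6 bits)
  12 -> 1111111111110 (13 bits)
  8 -> 111111110 (9 bits)
Total length = 6 + 13 + 9 = 28 bits.

Unary([5, 12, 8]) = 1111101111111111110111111110 (28 bits)


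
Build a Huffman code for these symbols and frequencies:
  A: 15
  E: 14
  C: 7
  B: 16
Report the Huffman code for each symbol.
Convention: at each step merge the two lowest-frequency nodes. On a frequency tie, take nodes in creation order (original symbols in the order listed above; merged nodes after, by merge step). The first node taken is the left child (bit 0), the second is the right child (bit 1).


Huffman tree construction:
Step 1: Merge C(7) + E(14) = 21
Step 2: Merge A(15) + B(16) = 31
Step 3: Merge (C+E)(21) + (A+B)(31) = 52
Read each symbol's code off the tree from the root (left child = 0, right child = 1).

Codes:
  A: 10 (length 2)
  E: 01 (length 2)
  C: 00 (length 2)
  B: 11 (length 2)
Average code length: 104/52 = 2.0000 bits/symbol


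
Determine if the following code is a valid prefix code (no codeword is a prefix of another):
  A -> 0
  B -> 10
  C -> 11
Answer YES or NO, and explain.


Checking each pair (does one codeword prefix another?):
  A='0' vs B='10': no prefix
  A='0' vs C='11': no prefix
  B='10' vs A='0': no prefix
  B='10' vs C='11': no prefix
  C='11' vs A='0': no prefix
  C='11' vs B='10': no prefix
No violation found over all pairs.

YES -- this is a valid prefix code. No codeword is a prefix of any other codeword.


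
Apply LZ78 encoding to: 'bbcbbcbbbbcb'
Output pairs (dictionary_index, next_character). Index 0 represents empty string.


LZ78 encoding steps:
Dictionary: {0: ''}
Step 1: w='' (idx 0), next='b' -> output (0, 'b'), add 'b' as idx 1
Step 2: w='b' (idx 1), next='c' -> output (1, 'c'), add 'bc' as idx 2
Step 3: w='b' (idx 1), next='b' -> output (1, 'b'), add 'bb' as idx 3
Step 4: w='' (idx 0), next='c' -> output (0, 'c'), add 'c' as idx 4
Step 5: w='bb' (idx 3), next='b' -> output (3, 'b'), add 'bbb' as idx 5
Step 6: w='bc' (idx 2), next='b' -> output (2, 'b'), add 'bcb' as idx 6


Encoded: [(0, 'b'), (1, 'c'), (1, 'b'), (0, 'c'), (3, 'b'), (2, 'b')]


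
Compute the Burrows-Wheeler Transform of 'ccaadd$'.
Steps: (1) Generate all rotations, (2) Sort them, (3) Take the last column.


Rotations (sorted):
  0: $ccaadd -> last char: d
  1: aadd$cc -> last char: c
  2: add$cca -> last char: a
  3: caadd$c -> last char: c
  4: ccaadd$ -> last char: $
  5: d$ccaad -> last char: d
  6: dd$ccaa -> last char: a


BWT = dcac$da


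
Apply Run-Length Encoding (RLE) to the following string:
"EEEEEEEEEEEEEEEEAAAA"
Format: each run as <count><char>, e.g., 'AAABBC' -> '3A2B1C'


Scanning runs left to right:
  i=0: run of 'E' x 16 -> '16E'
  i=16: run of 'A' x 4 -> '4A'

RLE = 16E4A


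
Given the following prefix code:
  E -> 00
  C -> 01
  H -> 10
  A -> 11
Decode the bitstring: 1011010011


Decoding step by step:
Bits 10 -> H
Bits 11 -> A
Bits 01 -> C
Bits 00 -> E
Bits 11 -> A


Decoded message: HACEA
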